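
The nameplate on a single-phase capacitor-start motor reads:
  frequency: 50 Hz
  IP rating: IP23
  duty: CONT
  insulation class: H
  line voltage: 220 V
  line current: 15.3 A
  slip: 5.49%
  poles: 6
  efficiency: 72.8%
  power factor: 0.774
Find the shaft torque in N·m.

P_in = V·I·cosφ = 220 × 15.3 × 0.774 = 2605 W
P_out = η·P_in = 0.728 × 2605 = 1896 W
n_s = 120×50/6 = 1000 rpm; n = 1000×(1−0.0549) = 945 rpm
ω = 2π×945/60 = 98.96 rad/s
τ = P_out/ω = 1896/98.96 = 19.2 N·m

19.2 N·m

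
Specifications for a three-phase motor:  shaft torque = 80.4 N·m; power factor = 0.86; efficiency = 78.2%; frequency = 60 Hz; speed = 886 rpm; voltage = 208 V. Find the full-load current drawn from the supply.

30.8 A

ω = 2π×886/60 = 92.78 rad/s; P_out = τω = 80.4 × 92.78 = 7460 W
P_in = P_out / η = 7460 / 0.782 = 9540 W
I_L = P_in / (√3·V_L·cosφ) = 9540 / (1.732 × 208 × 0.86) = 30.8 A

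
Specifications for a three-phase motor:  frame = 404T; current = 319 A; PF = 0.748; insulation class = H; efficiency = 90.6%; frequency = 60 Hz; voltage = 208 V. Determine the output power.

P_in = √3·V·I·cosφ = 1.732 × 208 × 319 × 0.748 = 85961 W
P_out = η·P_in = 0.906 × 85961 = 77881 W

77.9 kW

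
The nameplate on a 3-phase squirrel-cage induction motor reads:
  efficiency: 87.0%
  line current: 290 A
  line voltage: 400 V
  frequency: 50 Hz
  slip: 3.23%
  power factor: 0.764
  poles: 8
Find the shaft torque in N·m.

1760 N·m

P_in = √3·V·I·cosφ = 1.732 × 400 × 290 × 0.764 = 153497 W
P_out = η·P_in = 0.87 × 153497 = 133542 W
n_s = 120×50/8 = 750 rpm; n = 750×(1−0.0323) = 726 rpm
ω = 2π×726/60 = 76.03 rad/s
τ = P_out/ω = 133542/76.03 = 1760 N·m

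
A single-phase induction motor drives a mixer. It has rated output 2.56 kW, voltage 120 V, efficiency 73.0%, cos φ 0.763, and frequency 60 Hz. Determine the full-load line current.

38.3 A

P_out = 2.56 kW = 2560 W
P_in = P_out / η = 2560 / 0.730 = 3507 W
I = P_in / (V·cosφ) = 3507 / (120 × 0.763) = 38.3 A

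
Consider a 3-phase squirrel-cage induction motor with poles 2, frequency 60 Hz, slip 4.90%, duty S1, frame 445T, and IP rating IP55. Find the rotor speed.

3424 rpm

n_s = 120f/p = 120×60/2 = 3600 rpm
n = n_s(1 − s) = 3600 × (1 − 0.049) = 3424 rpm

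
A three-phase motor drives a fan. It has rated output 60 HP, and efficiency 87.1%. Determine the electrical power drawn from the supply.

P_out = 60 × 746 = 44760 W
P_in = P_out/η = 44760/0.871 = 51389 W = 51.4 kW

51.4 kW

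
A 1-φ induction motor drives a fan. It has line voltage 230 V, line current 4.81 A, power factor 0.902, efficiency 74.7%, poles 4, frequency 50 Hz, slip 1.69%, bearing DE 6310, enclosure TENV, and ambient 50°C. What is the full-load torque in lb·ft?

3.56 lb·ft

P_in = V·I·cosφ = 230 × 4.81 × 0.902 = 998 W
P_out = η·P_in = 0.747 × 998 = 746 W
n_s = 120×50/4 = 1500 rpm; n = 1500×(1−0.0169) = 1475 rpm
ω = 2π×1475/60 = 154.5 rad/s
τ = P_out/ω = 746/154.5 = 4.828 N·m
In lb·ft: 4.828/1.356 = 3.56 lb·ft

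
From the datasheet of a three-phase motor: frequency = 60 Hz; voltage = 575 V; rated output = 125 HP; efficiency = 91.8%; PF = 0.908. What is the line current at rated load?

112 A

P_out = 125 × 746 = 93250 W
P_in = P_out / η = 93250 / 0.918 = 101580 W
I_L = P_in / (√3·V_L·cosφ) = 101580 / (1.732 × 575 × 0.908) = 112 A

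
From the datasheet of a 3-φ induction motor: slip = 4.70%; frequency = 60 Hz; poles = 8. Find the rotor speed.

n_s = 120f/p = 120×60/8 = 900 rpm
n = n_s(1 − s) = 900 × (1 − 0.047) = 858 rpm

858 rpm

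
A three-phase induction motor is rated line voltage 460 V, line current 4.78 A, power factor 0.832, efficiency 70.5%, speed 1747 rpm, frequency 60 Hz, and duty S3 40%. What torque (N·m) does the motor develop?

P_in = √3·V·I·cosφ = 1.732 × 460 × 4.78 × 0.832 = 3169 W
P_out = η·P_in = 0.705 × 3169 = 2234 W
n = 1747 rpm
ω = 2π×1747/60 = 182.9 rad/s
τ = P_out/ω = 2234/182.9 = 12.2 N·m

12.2 N·m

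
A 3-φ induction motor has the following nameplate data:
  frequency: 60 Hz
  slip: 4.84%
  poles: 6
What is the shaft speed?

1142 rpm

n_s = 120f/p = 120×60/6 = 1200 rpm
n = n_s(1 − s) = 1200 × (1 − 0.0484) = 1142 rpm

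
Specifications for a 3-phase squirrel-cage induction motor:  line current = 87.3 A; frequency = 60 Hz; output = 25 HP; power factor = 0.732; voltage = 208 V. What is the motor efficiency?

81.0 %

P_out = 25 × 746 = 18650 W
P_in = √3·V_L·I_L·cosφ = 1.732 × 208 × 87.3 × 0.732 = 23022 W
η = P_out / P_in = 18650 / 23022 = 0.810 = 81.0%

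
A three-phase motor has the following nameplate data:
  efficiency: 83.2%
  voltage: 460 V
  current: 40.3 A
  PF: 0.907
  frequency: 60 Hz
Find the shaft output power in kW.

24.2 kW

P_in = √3·V·I·cosφ = 1.732 × 460 × 40.3 × 0.907 = 29122 W
P_out = η·P_in = 0.832 × 29122 = 24230 W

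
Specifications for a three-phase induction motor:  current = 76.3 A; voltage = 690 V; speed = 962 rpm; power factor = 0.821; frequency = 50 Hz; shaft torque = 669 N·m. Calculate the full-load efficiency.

ω = 2π × 962/60 = 100.7 rad/s; P_out = τω = 669 × 100.7 = 67368 W
P_in = √3·V_L·I_L·cosφ = 1.732 × 690 × 76.3 × 0.821 = 74863 W
η = P_out / P_in = 67368 / 74863 = 0.900 = 90.0%

90.0 %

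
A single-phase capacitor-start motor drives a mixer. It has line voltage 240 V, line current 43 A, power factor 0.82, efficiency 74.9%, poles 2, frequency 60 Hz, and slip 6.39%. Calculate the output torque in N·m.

18 N·m

P_in = V·I·cosφ = 240 × 43 × 0.82 = 8462 W
P_out = η·P_in = 0.749 × 8462 = 6338 W
n_s = 120×60/2 = 3600 rpm; n = 3600×(1−0.0639) = 3370 rpm
ω = 2π×3370/60 = 352.9 rad/s
τ = P_out/ω = 6338/352.9 = 18 N·m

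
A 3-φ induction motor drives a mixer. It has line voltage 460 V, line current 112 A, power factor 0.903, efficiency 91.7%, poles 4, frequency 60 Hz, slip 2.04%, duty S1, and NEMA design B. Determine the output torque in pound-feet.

P_in = √3·V·I·cosφ = 1.732 × 460 × 112 × 0.903 = 80577 W
P_out = η·P_in = 0.917 × 80577 = 73889 W
n_s = 120×60/4 = 1800 rpm; n = 1800×(1−0.0204) = 1763 rpm
ω = 2π×1763/60 = 184.6 rad/s
τ = P_out/ω = 73889/184.6 = 400.3 N·m
In lb·ft: 400.3/1.356 = 295 lb·ft

295 lb·ft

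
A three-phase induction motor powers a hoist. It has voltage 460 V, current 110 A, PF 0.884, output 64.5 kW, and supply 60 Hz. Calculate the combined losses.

P_in = √3·V·I·cosφ = 1.732×460×110×0.884 = 77473 W
P_out = 64500 W
Losses = P_in − P_out = 77473 − 64500 = 12973 W

13000 W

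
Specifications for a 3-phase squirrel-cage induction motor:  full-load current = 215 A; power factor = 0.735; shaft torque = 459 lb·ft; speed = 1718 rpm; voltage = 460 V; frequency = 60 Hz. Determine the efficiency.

88.9 %

τ = 459 lb·ft × 1.356 = 622.4 N·m
ω = 2π × 1718/60 = 179.9 rad/s; P_out = τω = 622.4 × 179.9 = 111970 W
P_in = √3·V_L·I_L·cosφ = 1.732 × 460 × 215 × 0.735 = 125902 W
η = P_out / P_in = 111970 / 125902 = 0.889 = 88.9%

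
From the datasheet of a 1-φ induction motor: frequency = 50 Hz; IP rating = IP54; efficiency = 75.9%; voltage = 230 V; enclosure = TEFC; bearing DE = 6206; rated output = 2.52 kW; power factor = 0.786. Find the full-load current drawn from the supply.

18.4 A

P_out = 2.52 kW = 2520 W
P_in = P_out / η = 2520 / 0.759 = 3320 W
I = P_in / (V·cosφ) = 3320 / (230 × 0.786) = 18.4 A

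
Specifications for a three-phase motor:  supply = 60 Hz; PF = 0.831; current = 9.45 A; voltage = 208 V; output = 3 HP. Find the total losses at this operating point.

P_in = √3·V·I·cosφ = 1.732×208×9.45×0.831 = 2829 W
P_out = 3×746 = 2238 W
Losses = P_in − P_out = 2829 − 2238 = 591 W

591 W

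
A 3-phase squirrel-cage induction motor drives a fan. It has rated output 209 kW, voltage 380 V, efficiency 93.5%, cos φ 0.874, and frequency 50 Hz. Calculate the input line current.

P_out = 209 kW = 209000 W
P_in = P_out / η = 209000 / 0.935 = 223529 W
I_L = P_in / (√3·V_L·cosφ) = 223529 / (1.732 × 380 × 0.874) = 389 A

389 A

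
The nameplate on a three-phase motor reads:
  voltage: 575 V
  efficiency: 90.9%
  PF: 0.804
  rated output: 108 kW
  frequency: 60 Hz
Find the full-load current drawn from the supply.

148 A

P_out = 108 kW = 108000 W
P_in = P_out / η = 108000 / 0.909 = 118812 W
I_L = P_in / (√3·V_L·cosφ) = 118812 / (1.732 × 575 × 0.804) = 148 A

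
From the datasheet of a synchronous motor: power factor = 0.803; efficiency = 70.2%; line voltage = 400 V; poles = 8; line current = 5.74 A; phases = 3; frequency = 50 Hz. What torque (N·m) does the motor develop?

P_in = √3·V·I·cosφ = 1.732 × 400 × 5.74 × 0.803 = 3193 W
P_out = η·P_in = 0.702 × 3193 = 2241 W
n = n_s = 120×50/8 = 750 rpm (synchronous)
ω = 2π×750/60 = 78.54 rad/s
τ = P_out/ω = 2241/78.54 = 28.5 N·m

28.5 N·m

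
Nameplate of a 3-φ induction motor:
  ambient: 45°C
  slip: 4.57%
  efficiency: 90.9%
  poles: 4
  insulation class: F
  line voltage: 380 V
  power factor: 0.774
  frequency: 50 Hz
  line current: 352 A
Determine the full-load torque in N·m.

P_in = √3·V·I·cosφ = 1.732 × 380 × 352 × 0.774 = 179314 W
P_out = η·P_in = 0.909 × 179314 = 162996 W
n_s = 120×50/4 = 1500 rpm; n = 1500×(1−0.0457) = 1431 rpm
ω = 2π×1431/60 = 149.9 rad/s
τ = P_out/ω = 162996/149.9 = 1090 N·m

1090 N·m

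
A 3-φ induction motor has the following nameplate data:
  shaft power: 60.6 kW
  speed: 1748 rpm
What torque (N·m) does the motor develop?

ω = 2π × 1748/60 = 183.1 rad/s
τ = P/ω = 60600/183.1 = 331 N·m

331 N·m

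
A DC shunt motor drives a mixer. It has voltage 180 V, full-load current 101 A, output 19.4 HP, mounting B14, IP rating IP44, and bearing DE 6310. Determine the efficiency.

79.6 %

P_out = 19.4 × 746 = 14472 W
P_in = V·I = 180 × 101 = 18180 W
η = P_out / P_in = 14472 / 18180 = 0.796 = 79.6%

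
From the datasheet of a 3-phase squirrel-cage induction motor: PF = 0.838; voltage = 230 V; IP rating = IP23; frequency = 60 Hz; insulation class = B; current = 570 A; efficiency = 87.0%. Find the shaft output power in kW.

P_in = √3·V·I·cosφ = 1.732 × 230 × 570 × 0.838 = 190281 W
P_out = η·P_in = 0.87 × 190281 = 165544 W

166 kW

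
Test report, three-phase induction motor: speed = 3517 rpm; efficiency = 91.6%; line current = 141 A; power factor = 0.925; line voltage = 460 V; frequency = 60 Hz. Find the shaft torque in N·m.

258 N·m

P_in = √3·V·I·cosφ = 1.732 × 460 × 141 × 0.925 = 103912 W
P_out = η·P_in = 0.916 × 103912 = 95183 W
n = 3517 rpm
ω = 2π×3517/60 = 368.3 rad/s
τ = P_out/ω = 95183/368.3 = 258 N·m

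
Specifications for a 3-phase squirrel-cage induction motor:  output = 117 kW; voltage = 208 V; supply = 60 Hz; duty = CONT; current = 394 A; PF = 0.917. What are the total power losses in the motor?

13200 W

P_in = √3·V·I·cosφ = 1.732×208×394×0.917 = 130160 W
P_out = 117000 W
Losses = P_in − P_out = 130160 − 117000 = 13160 W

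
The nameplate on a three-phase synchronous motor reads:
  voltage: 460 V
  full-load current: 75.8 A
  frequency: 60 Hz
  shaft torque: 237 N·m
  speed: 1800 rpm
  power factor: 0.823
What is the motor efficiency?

89.9 %

ω = 2π × 1800/60 = 188.5 rad/s; P_out = τω = 237 × 188.5 = 44675 W
P_in = √3·V_L·I_L·cosφ = 1.732 × 460 × 75.8 × 0.823 = 49702 W
η = P_out / P_in = 44675 / 49702 = 0.899 = 89.9%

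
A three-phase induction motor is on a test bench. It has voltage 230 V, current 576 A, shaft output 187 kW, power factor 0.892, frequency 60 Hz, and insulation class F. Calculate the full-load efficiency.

91.4 %

P_out = 187 kW = 187000 W
P_in = √3·V_L·I_L·cosφ = 1.732 × 230 × 576 × 0.892 = 204674 W
η = P_out / P_in = 187000 / 204674 = 0.914 = 91.4%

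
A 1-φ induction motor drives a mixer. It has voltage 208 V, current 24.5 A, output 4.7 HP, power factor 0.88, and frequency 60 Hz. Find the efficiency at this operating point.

78.2 %

P_out = 4.7 × 746 = 3506 W
P_in = V·I·cosφ = 208 × 24.5 × 0.88 = 4484 W
η = P_out / P_in = 3506 / 4484 = 0.782 = 78.2%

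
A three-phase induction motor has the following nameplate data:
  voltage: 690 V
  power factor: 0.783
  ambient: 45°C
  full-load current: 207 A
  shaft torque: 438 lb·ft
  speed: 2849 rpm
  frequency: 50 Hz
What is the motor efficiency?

τ = 438 lb·ft × 1.356 = 593.9 N·m
ω = 2π × 2849/60 = 298.3 rad/s; P_out = τω = 593.9 × 298.3 = 177160 W
P_in = √3·V_L·I_L·cosφ = 1.732 × 690 × 207 × 0.783 = 193700 W
η = P_out / P_in = 177160 / 193700 = 0.915 = 91.5%

91.5 %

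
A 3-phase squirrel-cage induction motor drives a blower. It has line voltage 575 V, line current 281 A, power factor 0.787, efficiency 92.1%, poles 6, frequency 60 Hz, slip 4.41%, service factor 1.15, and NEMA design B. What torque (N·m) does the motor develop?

1690 N·m

P_in = √3·V·I·cosφ = 1.732 × 575 × 281 × 0.787 = 220240 W
P_out = η·P_in = 0.921 × 220240 = 202841 W
n_s = 120×60/6 = 1200 rpm; n = 1200×(1−0.0441) = 1147 rpm
ω = 2π×1147/60 = 120.1 rad/s
τ = P_out/ω = 202841/120.1 = 1690 N·m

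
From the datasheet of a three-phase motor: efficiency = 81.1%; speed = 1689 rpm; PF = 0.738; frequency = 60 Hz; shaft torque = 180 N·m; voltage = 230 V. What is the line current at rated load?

134 A

ω = 2π×1689/60 = 176.9 rad/s; P_out = τω = 180 × 176.9 = 31842 W
P_in = P_out / η = 31842 / 0.811 = 39263 W
I_L = P_in / (√3·V_L·cosφ) = 39263 / (1.732 × 230 × 0.738) = 134 A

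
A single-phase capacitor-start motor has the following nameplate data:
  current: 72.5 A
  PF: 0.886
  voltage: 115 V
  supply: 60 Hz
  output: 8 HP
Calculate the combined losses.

P_in = V·I·cosφ = 115×72.5×0.886 = 7387 W
P_out = 8×746 = 5968 W
Losses = P_in − P_out = 7387 − 5968 = 1419 W

1420 W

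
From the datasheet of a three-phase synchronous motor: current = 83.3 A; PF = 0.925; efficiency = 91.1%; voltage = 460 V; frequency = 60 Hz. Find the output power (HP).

P_in = √3·V·I·cosφ = 1.732 × 460 × 83.3 × 0.925 = 61389 W
P_out = η·P_in = 0.911 × 61389 = 55925 W
= 55925/746 = 75 HP

75 HP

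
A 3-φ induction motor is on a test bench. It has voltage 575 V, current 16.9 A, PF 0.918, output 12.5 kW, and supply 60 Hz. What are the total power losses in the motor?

P_in = √3·V·I·cosφ = 1.732×575×16.9×0.918 = 15451 W
P_out = 12500 W
Losses = P_in − P_out = 15451 − 12500 = 2951 W

2950 W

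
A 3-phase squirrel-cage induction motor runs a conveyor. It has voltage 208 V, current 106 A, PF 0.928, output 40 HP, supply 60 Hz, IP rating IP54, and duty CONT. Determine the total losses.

5.6 kW

P_in = √3·V·I·cosφ = 1.732×208×106×0.928 = 35438 W
P_out = 40×746 = 29840 W
Losses = P_in − P_out = 35438 − 29840 = 5598 W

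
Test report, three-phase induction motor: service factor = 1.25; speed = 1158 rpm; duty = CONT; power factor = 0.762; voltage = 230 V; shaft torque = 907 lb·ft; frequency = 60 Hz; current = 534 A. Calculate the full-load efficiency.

92.0 %

τ = 907 lb·ft × 1.356 = 1230 N·m
ω = 2π × 1158/60 = 121.3 rad/s; P_out = τω = 1230 × 121.3 = 149199 W
P_in = √3·V_L·I_L·cosφ = 1.732 × 230 × 534 × 0.762 = 162096 W
η = P_out / P_in = 149199 / 162096 = 0.920 = 92.0%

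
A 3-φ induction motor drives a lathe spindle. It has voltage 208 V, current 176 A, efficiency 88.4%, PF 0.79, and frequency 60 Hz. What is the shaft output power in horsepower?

P_in = √3·V·I·cosφ = 1.732 × 208 × 176 × 0.79 = 50090 W
P_out = η·P_in = 0.884 × 50090 = 44280 W
= 44280/746 = 59.4 HP

59.4 HP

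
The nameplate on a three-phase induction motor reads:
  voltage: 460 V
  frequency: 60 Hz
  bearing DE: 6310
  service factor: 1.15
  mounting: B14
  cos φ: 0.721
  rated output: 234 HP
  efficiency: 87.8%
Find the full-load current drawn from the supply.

P_out = 234 × 746 = 174564 W
P_in = P_out / η = 174564 / 0.878 = 198820 W
I_L = P_in / (√3·V_L·cosφ) = 198820 / (1.732 × 460 × 0.721) = 346 A

346 A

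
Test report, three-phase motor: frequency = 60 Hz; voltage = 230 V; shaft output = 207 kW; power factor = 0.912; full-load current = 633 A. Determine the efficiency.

90.0 %

P_out = 207 kW = 207000 W
P_in = √3·V_L·I_L·cosφ = 1.732 × 230 × 633 × 0.912 = 229972 W
η = P_out / P_in = 207000 / 229972 = 0.900 = 90.0%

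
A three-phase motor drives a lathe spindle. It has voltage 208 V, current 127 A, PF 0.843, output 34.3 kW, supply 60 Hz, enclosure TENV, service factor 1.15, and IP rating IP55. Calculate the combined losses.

P_in = √3·V·I·cosφ = 1.732×208×127×0.843 = 38569 W
P_out = 34300 W
Losses = P_in − P_out = 38569 − 34300 = 4269 W

4270 W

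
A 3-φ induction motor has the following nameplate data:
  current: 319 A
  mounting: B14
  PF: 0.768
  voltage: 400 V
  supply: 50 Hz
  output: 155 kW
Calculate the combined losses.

P_in = √3·V·I·cosφ = 1.732×400×319×0.768 = 169730 W
P_out = 155000 W
Losses = P_in − P_out = 169730 − 155000 = 14730 W

14.7 kW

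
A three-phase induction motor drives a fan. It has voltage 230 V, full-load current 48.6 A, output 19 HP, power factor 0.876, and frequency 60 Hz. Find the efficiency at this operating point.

83.6 %

P_out = 19 × 746 = 14174 W
P_in = √3·V_L·I_L·cosφ = 1.732 × 230 × 48.6 × 0.876 = 16960 W
η = P_out / P_in = 14174 / 16960 = 0.836 = 83.6%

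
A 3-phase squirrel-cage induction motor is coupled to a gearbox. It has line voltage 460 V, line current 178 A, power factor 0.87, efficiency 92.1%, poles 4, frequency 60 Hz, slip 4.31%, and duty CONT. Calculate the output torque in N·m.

630 N·m

P_in = √3·V·I·cosφ = 1.732 × 460 × 178 × 0.87 = 123380 W
P_out = η·P_in = 0.921 × 123380 = 113633 W
n_s = 120×60/4 = 1800 rpm; n = 1800×(1−0.0431) = 1722 rpm
ω = 2π×1722/60 = 180.3 rad/s
τ = P_out/ω = 113633/180.3 = 630 N·m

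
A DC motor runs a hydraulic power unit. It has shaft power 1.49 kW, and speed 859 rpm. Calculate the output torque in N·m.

16.6 N·m

ω = 2π × 859/60 = 89.95 rad/s
τ = P/ω = 1490/89.95 = 16.6 N·m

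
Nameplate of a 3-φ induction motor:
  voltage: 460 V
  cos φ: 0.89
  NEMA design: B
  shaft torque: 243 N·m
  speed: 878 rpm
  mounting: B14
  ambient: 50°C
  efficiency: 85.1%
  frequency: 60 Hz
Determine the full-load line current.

37 A

ω = 2π×878/60 = 91.94 rad/s; P_out = τω = 243 × 91.94 = 22341 W
P_in = P_out / η = 22341 / 0.851 = 26253 W
I_L = P_in / (√3·V_L·cosφ) = 26253 / (1.732 × 460 × 0.89) = 37 A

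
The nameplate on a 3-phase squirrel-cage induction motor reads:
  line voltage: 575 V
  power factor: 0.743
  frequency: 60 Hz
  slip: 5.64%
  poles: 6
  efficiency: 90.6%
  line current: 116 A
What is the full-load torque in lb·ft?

P_in = √3·V·I·cosφ = 1.732 × 575 × 116 × 0.743 = 85835 W
P_out = η·P_in = 0.906 × 85835 = 77767 W
n_s = 120×60/6 = 1200 rpm; n = 1200×(1−0.0564) = 1132 rpm
ω = 2π×1132/60 = 118.5 rad/s
τ = P_out/ω = 77767/118.5 = 656.3 N·m
In lb·ft: 656.3/1.356 = 484 lb·ft

484 lb·ft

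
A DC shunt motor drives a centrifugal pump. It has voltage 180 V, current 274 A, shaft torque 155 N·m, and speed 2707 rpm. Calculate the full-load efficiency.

89.1 %

ω = 2π × 2707/60 = 283.5 rad/s; P_out = τω = 155 × 283.5 = 43943 W
P_in = V·I = 180 × 274 = 49320 W
η = P_out / P_in = 43943 / 49320 = 0.891 = 89.1%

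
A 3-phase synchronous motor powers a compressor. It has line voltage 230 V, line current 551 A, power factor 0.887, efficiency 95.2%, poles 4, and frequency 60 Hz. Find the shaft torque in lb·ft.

P_in = √3·V·I·cosφ = 1.732 × 230 × 551 × 0.887 = 194693 W
P_out = η·P_in = 0.952 × 194693 = 185348 W
n = n_s = 120×60/4 = 1800 rpm (synchronous)
ω = 2π×1800/60 = 188.5 rad/s
τ = P_out/ω = 185348/188.5 = 983.3 N·m
In lb·ft: 983.3/1.356 = 725 lb·ft

725 lb·ft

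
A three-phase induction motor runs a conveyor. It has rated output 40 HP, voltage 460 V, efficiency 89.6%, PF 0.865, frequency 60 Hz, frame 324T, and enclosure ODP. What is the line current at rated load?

48.3 A

P_out = 40 × 746 = 29840 W
P_in = P_out / η = 29840 / 0.896 = 33304 W
I_L = P_in / (√3·V_L·cosφ) = 33304 / (1.732 × 460 × 0.865) = 48.3 A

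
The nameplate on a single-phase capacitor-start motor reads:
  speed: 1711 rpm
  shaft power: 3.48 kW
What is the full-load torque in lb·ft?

ω = 2π × 1711/60 = 179.2 rad/s
τ = P/ω = 3480/179.2 = 19.42 N·m
In lb·ft: 19.42/1.356 = 14.3 lb·ft

14.3 lb·ft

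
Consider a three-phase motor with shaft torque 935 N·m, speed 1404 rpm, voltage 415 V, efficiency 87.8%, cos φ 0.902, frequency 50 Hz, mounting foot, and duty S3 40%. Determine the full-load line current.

241 A

ω = 2π×1404/60 = 147 rad/s; P_out = τω = 935 × 147 = 137445 W
P_in = P_out / η = 137445 / 0.878 = 156543 W
I_L = P_in / (√3·V_L·cosφ) = 156543 / (1.732 × 415 × 0.902) = 241 A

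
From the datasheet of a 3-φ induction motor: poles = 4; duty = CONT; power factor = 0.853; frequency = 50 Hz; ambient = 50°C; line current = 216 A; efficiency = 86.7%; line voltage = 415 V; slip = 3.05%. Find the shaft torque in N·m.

754 N·m

P_in = √3·V·I·cosφ = 1.732 × 415 × 216 × 0.853 = 132434 W
P_out = η·P_in = 0.867 × 132434 = 114820 W
n_s = 120×50/4 = 1500 rpm; n = 1500×(1−0.0305) = 1454 rpm
ω = 2π×1454/60 = 152.3 rad/s
τ = P_out/ω = 114820/152.3 = 754 N·m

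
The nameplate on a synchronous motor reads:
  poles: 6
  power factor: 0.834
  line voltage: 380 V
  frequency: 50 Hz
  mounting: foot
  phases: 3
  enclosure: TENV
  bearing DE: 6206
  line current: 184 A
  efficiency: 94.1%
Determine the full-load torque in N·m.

908 N·m

P_in = √3·V·I·cosφ = 1.732 × 380 × 184 × 0.834 = 100999 W
P_out = η·P_in = 0.941 × 100999 = 95040 W
n = n_s = 120×50/6 = 1000 rpm (synchronous)
ω = 2π×1000/60 = 104.7 rad/s
τ = P_out/ω = 95040/104.7 = 908 N·m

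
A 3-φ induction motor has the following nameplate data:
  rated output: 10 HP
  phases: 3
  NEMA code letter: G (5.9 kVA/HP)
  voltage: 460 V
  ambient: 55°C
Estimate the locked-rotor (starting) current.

74.1 A

S_LR = 5.9 × 10 = 59 kVA
I_LR = S_LR/(√3·V_L) = 59000/(1.732×460) = 74.1 A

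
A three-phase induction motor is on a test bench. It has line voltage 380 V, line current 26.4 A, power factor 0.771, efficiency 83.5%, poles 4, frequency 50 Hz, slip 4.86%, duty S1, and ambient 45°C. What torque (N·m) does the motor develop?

P_in = √3·V·I·cosφ = 1.732 × 380 × 26.4 × 0.771 = 13396 W
P_out = η·P_in = 0.835 × 13396 = 11186 W
n_s = 120×50/4 = 1500 rpm; n = 1500×(1−0.0486) = 1427 rpm
ω = 2π×1427/60 = 149.4 rad/s
τ = P_out/ω = 11186/149.4 = 74.9 N·m

74.9 N·m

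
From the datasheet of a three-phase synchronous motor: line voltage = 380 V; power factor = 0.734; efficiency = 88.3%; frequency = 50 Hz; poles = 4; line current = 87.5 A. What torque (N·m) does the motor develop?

P_in = √3·V·I·cosφ = 1.732 × 380 × 87.5 × 0.734 = 42270 W
P_out = η·P_in = 0.883 × 42270 = 37324 W
n = n_s = 120×50/4 = 1500 rpm (synchronous)
ω = 2π×1500/60 = 157.1 rad/s
τ = P_out/ω = 37324/157.1 = 238 N·m

238 N·m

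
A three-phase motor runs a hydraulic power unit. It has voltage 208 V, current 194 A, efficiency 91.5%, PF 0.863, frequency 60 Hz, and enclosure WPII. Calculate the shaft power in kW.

P_in = √3·V·I·cosφ = 1.732 × 208 × 194 × 0.863 = 60315 W
P_out = η·P_in = 0.915 × 60315 = 55188 W

55.2 kW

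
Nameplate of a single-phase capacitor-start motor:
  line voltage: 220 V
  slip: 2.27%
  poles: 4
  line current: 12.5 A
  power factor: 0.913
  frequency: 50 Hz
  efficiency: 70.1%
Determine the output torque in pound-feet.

P_in = V·I·cosφ = 220 × 12.5 × 0.913 = 2511 W
P_out = η·P_in = 0.701 × 2511 = 1760 W
n_s = 120×50/4 = 1500 rpm; n = 1500×(1−0.0227) = 1466 rpm
ω = 2π×1466/60 = 153.5 rad/s
τ = P_out/ω = 1760/153.5 = 11.47 N·m
In lb·ft: 11.47/1.356 = 8.46 lb·ft

8.46 lb·ft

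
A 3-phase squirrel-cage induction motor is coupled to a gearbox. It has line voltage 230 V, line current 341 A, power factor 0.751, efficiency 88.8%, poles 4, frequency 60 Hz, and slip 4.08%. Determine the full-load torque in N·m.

P_in = √3·V·I·cosφ = 1.732 × 230 × 341 × 0.751 = 102016 W
P_out = η·P_in = 0.888 × 102016 = 90590 W
n_s = 120×60/4 = 1800 rpm; n = 1800×(1−0.0408) = 1727 rpm
ω = 2π×1727/60 = 180.9 rad/s
τ = P_out/ω = 90590/180.9 = 501 N·m

501 N·m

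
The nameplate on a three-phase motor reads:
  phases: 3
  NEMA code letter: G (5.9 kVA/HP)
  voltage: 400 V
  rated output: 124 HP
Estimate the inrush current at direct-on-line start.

1060 A

S_LR = 5.9 × 124 = 731.6 kVA
I_LR = S_LR/(√3·V_L) = 731600/(1.732×400) = 1060 A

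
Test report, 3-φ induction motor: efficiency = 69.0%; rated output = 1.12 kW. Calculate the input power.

P_out = 1120 W
P_in = P_out/η = 1120/0.69 = 1623 W = 1.62 kW

1.62 kW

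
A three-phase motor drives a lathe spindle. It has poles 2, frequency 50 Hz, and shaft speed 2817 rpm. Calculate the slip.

n_s = 120f/p = 120×50/2 = 3000 rpm
s = (n_s − n)/n_s = (3000 − 2817)/3000 = 0.0610

6.10 %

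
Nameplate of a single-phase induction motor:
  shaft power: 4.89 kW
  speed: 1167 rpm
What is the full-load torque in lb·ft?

29.5 lb·ft

ω = 2π × 1167/60 = 122.2 rad/s
τ = P/ω = 4890/122.2 = 40.02 N·m
In lb·ft: 40.02/1.356 = 29.5 lb·ft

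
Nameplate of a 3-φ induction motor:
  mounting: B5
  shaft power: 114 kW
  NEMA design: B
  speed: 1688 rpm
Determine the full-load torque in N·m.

ω = 2π × 1688/60 = 176.8 rad/s
τ = P/ω = 114000/176.8 = 645 N·m

645 N·m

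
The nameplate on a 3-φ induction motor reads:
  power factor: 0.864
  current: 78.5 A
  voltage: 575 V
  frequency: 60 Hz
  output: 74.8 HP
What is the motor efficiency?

P_out = 74.8 × 746 = 55801 W
P_in = √3·V_L·I_L·cosφ = 1.732 × 575 × 78.5 × 0.864 = 67546 W
η = P_out / P_in = 55801 / 67546 = 0.826 = 82.6%

82.6 %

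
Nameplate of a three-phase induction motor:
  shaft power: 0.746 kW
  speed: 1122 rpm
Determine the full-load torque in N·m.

ω = 2π × 1122/60 = 117.5 rad/s
τ = P/ω = 746/117.5 = 6.35 N·m

6.35 N·m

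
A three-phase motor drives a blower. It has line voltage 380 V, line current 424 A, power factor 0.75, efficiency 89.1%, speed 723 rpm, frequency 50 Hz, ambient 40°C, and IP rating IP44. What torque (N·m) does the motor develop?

P_in = √3·V·I·cosφ = 1.732 × 380 × 424 × 0.75 = 209295 W
P_out = η·P_in = 0.891 × 209295 = 186482 W
n = 723 rpm
ω = 2π×723/60 = 75.71 rad/s
τ = P_out/ω = 186482/75.71 = 2460 N·m

2460 N·m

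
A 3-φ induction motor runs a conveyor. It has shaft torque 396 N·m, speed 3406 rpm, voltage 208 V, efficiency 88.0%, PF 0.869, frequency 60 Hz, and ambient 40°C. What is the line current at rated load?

ω = 2π×3406/60 = 356.7 rad/s; P_out = τω = 396 × 356.7 = 141253 W
P_in = P_out / η = 141253 / 0.880 = 160515 W
I_L = P_in / (√3·V_L·cosφ) = 160515 / (1.732 × 208 × 0.869) = 513 A

513 A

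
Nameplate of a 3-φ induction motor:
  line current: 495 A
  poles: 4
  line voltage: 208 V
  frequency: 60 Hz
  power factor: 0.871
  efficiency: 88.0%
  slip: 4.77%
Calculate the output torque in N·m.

761 N·m

P_in = √3·V·I·cosφ = 1.732 × 208 × 495 × 0.871 = 155323 W
P_out = η·P_in = 0.88 × 155323 = 136684 W
n_s = 120×60/4 = 1800 rpm; n = 1800×(1−0.0477) = 1714 rpm
ω = 2π×1714/60 = 179.5 rad/s
τ = P_out/ω = 136684/179.5 = 761 N·m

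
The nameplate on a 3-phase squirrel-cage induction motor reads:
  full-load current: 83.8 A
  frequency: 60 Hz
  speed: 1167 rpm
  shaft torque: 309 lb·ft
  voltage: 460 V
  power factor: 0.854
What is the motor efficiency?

τ = 309 lb·ft × 1.356 = 419 N·m
ω = 2π × 1167/60 = 122.2 rad/s; P_out = τω = 419 × 122.2 = 51202 W
P_in = √3·V_L·I_L·cosφ = 1.732 × 460 × 83.8 × 0.854 = 57017 W
η = P_out / P_in = 51202 / 57017 = 0.898 = 89.8%

89.8 %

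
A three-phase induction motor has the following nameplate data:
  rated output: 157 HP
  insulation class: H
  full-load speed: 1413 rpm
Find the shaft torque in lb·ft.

P_out = 157 × 746 = 117122 W
ω = 2π × 1413/60 = 148 rad/s
τ = P_out/ω = 117122/148 = 791.4 N·m
In lb·ft: 791.4/1.356 = 584 lb·ft

584 lb·ft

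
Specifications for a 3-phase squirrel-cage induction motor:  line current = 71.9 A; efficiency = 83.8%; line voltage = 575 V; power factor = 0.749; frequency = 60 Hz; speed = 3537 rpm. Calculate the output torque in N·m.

121 N·m

P_in = √3·V·I·cosφ = 1.732 × 575 × 71.9 × 0.749 = 53632 W
P_out = η·P_in = 0.838 × 53632 = 44944 W
n = 3537 rpm
ω = 2π×3537/60 = 370.4 rad/s
τ = P_out/ω = 44944/370.4 = 121 N·m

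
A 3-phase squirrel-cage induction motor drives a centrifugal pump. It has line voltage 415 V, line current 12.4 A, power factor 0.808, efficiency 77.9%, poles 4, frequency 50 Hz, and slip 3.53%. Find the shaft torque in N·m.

37 N·m

P_in = √3·V·I·cosφ = 1.732 × 415 × 12.4 × 0.808 = 7202 W
P_out = η·P_in = 0.779 × 7202 = 5610 W
n_s = 120×50/4 = 1500 rpm; n = 1500×(1−0.0353) = 1447 rpm
ω = 2π×1447/60 = 151.5 rad/s
τ = P_out/ω = 5610/151.5 = 37 N·m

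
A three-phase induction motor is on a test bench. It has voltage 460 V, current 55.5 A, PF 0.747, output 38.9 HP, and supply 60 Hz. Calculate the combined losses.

P_in = √3·V·I·cosφ = 1.732×460×55.5×0.747 = 33031 W
P_out = 38.9×746 = 29019 W
Losses = P_in − P_out = 33031 − 29019 = 4012 W

4.01 kW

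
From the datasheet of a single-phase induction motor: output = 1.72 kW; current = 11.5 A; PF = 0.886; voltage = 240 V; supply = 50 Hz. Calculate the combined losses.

725 W

P_in = V·I·cosφ = 240×11.5×0.886 = 2445 W
P_out = 1720 W
Losses = P_in − P_out = 2445 − 1720 = 725 W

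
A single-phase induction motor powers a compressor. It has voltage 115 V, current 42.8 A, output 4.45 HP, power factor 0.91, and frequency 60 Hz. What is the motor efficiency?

P_out = 4.45 × 746 = 3320 W
P_in = V·I·cosφ = 115 × 42.8 × 0.91 = 4479 W
η = P_out / P_in = 3320 / 4479 = 0.741 = 74.1%

74.1 %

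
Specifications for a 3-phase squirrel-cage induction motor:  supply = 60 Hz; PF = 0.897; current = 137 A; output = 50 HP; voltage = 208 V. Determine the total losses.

P_in = √3·V·I·cosφ = 1.732×208×137×0.897 = 44271 W
P_out = 50×746 = 37300 W
Losses = P_in − P_out = 44271 − 37300 = 6971 W

6970 W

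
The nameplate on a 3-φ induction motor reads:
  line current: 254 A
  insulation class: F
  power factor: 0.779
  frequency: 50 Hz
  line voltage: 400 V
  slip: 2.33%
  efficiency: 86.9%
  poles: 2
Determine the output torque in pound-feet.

P_in = √3·V·I·cosφ = 1.732 × 400 × 254 × 0.779 = 137082 W
P_out = η·P_in = 0.869 × 137082 = 119124 W
n_s = 120×50/2 = 3000 rpm; n = 3000×(1−0.0233) = 2930 rpm
ω = 2π×2930/60 = 306.8 rad/s
τ = P_out/ω = 119124/306.8 = 388.3 N·m
In lb·ft: 388.3/1.356 = 286 lb·ft

286 lb·ft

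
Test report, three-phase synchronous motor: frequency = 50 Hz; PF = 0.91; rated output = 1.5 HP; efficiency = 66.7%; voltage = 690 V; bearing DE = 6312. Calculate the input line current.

P_out = 1.5 × 746 = 1119 W
P_in = P_out / η = 1119 / 0.667 = 1678 W
I_L = P_in / (√3·V_L·cosφ) = 1678 / (1.732 × 690 × 0.91) = 1.54 A

1.54 A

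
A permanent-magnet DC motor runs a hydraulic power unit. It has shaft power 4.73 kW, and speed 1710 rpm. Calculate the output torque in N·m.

26.4 N·m

ω = 2π × 1710/60 = 179.1 rad/s
τ = P/ω = 4730/179.1 = 26.4 N·m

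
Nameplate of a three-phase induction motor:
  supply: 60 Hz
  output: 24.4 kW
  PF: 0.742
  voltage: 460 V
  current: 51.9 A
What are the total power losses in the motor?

6280 W

P_in = √3·V·I·cosφ = 1.732×460×51.9×0.742 = 30682 W
P_out = 24400 W
Losses = P_in − P_out = 30682 − 24400 = 6282 W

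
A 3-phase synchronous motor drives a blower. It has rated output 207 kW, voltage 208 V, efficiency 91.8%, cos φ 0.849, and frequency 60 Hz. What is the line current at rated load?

737 A

P_out = 207 kW = 207000 W
P_in = P_out / η = 207000 / 0.918 = 225490 W
I_L = P_in / (√3·V_L·cosφ) = 225490 / (1.732 × 208 × 0.849) = 737 A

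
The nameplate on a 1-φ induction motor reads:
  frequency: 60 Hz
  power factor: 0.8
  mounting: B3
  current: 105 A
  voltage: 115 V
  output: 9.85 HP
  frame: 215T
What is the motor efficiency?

76.1 %

P_out = 9.85 × 746 = 7348 W
P_in = V·I·cosφ = 115 × 105 × 0.8 = 9660 W
η = P_out / P_in = 7348 / 9660 = 0.761 = 76.1%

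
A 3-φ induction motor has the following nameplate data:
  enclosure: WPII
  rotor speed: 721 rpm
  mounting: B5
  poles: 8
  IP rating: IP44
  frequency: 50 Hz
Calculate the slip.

3.87 %

n_s = 120f/p = 120×50/8 = 750 rpm
s = (n_s − n)/n_s = (750 − 721)/750 = 0.0387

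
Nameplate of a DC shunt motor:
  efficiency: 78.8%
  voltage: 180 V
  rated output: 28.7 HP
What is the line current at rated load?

P_out = 28.7 × 746 = 21410 W
P_in = P_out / η = 21410 / 0.788 = 27170 W
I = P_in / V = 27170 / 180 = 151 A

151 A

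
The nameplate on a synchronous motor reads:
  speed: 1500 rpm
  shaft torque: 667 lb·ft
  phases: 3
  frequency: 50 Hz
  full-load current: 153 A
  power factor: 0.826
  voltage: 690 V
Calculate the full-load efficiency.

94.1 %

τ = 667 lb·ft × 1.356 = 904.5 N·m
ω = 2π × 1500/60 = 157.1 rad/s; P_out = τω = 904.5 × 157.1 = 142097 W
P_in = √3·V_L·I_L·cosφ = 1.732 × 690 × 153 × 0.826 = 151032 W
η = P_out / P_in = 142097 / 151032 = 0.941 = 94.1%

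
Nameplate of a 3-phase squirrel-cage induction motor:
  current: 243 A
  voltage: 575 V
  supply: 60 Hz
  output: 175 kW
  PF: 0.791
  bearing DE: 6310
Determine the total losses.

16400 W

P_in = √3·V·I·cosφ = 1.732×575×243×0.791 = 191425 W
P_out = 175000 W
Losses = P_in − P_out = 191425 − 175000 = 16425 W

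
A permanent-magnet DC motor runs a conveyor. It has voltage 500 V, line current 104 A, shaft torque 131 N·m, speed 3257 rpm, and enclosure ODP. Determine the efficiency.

ω = 2π × 3257/60 = 341.1 rad/s; P_out = τω = 131 × 341.1 = 44684 W
P_in = V·I = 500 × 104 = 52000 W
η = P_out / P_in = 44684 / 52000 = 0.859 = 85.9%

85.9 %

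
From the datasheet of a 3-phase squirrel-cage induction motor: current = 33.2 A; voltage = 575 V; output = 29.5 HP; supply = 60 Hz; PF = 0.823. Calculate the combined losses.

5210 W

P_in = √3·V·I·cosφ = 1.732×575×33.2×0.823 = 27212 W
P_out = 29.5×746 = 22007 W
Losses = P_in − P_out = 27212 − 22007 = 5205 W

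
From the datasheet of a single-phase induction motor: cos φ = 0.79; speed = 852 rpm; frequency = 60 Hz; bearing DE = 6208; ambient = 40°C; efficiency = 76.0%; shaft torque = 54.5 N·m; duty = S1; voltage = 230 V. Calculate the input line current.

35.2 A

ω = 2π×852/60 = 89.22 rad/s; P_out = τω = 54.5 × 89.22 = 4862 W
P_in = P_out / η = 4862 / 0.760 = 6397 W
I = P_in / (V·cosφ) = 6397 / (230 × 0.79) = 35.2 A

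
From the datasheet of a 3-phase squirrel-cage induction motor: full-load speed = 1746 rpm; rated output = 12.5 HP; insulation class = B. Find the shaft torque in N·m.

P_out = 12.5 × 746 = 9325 W
ω = 2π × 1746/60 = 182.8 rad/s
τ = P_out/ω = 9325/182.8 = 51 N·m

51 N·m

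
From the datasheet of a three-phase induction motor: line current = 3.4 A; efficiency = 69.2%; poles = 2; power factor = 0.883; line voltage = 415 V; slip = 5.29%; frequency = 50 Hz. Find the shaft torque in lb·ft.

P_in = √3·V·I·cosφ = 1.732 × 415 × 3.4 × 0.883 = 2158 W
P_out = η·P_in = 0.692 × 2158 = 1493 W
n_s = 120×50/2 = 3000 rpm; n = 3000×(1−0.0529) = 2841 rpm
ω = 2π×2841/60 = 297.5 rad/s
τ = P_out/ω = 1493/297.5 = 5.018 N·m
In lb·ft: 5.018/1.356 = 3.7 lb·ft

3.7 lb·ft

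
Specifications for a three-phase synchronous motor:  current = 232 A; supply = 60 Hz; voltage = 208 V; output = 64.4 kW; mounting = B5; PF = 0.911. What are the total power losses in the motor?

P_in = √3·V·I·cosφ = 1.732×208×232×0.911 = 76141 W
P_out = 64400 W
Losses = P_in − P_out = 76141 − 64400 = 11741 W

11.7 kW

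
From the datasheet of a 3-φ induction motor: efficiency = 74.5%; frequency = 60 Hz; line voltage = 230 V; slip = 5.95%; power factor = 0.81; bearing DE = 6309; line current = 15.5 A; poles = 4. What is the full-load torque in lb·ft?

P_in = √3·V·I·cosφ = 1.732 × 230 × 15.5 × 0.81 = 5001 W
P_out = η·P_in = 0.745 × 5001 = 3726 W
n_s = 120×60/4 = 1800 rpm; n = 1800×(1−0.0595) = 1693 rpm
ω = 2π×1693/60 = 177.3 rad/s
τ = P_out/ω = 3726/177.3 = 21.02 N·m
In lb·ft: 21.02/1.356 = 15.5 lb·ft

15.5 lb·ft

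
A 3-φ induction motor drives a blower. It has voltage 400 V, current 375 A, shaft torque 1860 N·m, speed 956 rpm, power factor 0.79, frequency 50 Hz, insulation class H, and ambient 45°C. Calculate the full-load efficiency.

ω = 2π × 956/60 = 100.1 rad/s; P_out = τω = 1860 × 100.1 = 186186 W
P_in = √3·V_L·I_L·cosφ = 1.732 × 400 × 375 × 0.79 = 205242 W
η = P_out / P_in = 186186 / 205242 = 0.907 = 90.7%

90.7 %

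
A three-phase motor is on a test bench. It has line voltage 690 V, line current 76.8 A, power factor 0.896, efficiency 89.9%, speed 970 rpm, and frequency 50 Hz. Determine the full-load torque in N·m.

P_in = √3·V·I·cosφ = 1.732 × 690 × 76.8 × 0.896 = 82237 W
P_out = η·P_in = 0.899 × 82237 = 73931 W
n = 970 rpm
ω = 2π×970/60 = 101.6 rad/s
τ = P_out/ω = 73931/101.6 = 728 N·m

728 N·m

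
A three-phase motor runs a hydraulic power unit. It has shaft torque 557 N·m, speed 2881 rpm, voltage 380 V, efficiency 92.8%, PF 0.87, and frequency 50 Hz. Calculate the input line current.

ω = 2π×2881/60 = 301.7 rad/s; P_out = τω = 557 × 301.7 = 168047 W
P_in = P_out / η = 168047 / 0.928 = 181085 W
I_L = P_in / (√3·V_L·cosφ) = 181085 / (1.732 × 380 × 0.87) = 316 A

316 A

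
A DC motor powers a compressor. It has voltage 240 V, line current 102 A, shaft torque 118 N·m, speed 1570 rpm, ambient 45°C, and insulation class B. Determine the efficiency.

79.2 %

ω = 2π × 1570/60 = 164.4 rad/s; P_out = τω = 118 × 164.4 = 19399 W
P_in = V·I = 240 × 102 = 24480 W
η = P_out / P_in = 19399 / 24480 = 0.792 = 79.2%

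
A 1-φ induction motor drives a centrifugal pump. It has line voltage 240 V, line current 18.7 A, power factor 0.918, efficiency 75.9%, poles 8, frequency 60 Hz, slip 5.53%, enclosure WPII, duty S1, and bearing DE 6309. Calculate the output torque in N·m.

35.1 N·m

P_in = V·I·cosφ = 240 × 18.7 × 0.918 = 4120 W
P_out = η·P_in = 0.759 × 4120 = 3127 W
n_s = 120×60/8 = 900 rpm; n = 900×(1−0.0553) = 850 rpm
ω = 2π×850/60 = 89.01 rad/s
τ = P_out/ω = 3127/89.01 = 35.1 N·m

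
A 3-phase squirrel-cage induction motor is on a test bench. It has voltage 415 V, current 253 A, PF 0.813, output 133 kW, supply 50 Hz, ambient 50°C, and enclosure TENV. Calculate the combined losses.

P_in = √3·V·I·cosφ = 1.732×415×253×0.813 = 147845 W
P_out = 133000 W
Losses = P_in − P_out = 147845 − 133000 = 14845 W

14800 W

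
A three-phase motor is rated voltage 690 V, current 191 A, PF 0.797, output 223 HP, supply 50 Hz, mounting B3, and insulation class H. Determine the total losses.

P_in = √3·V·I·cosφ = 1.732×690×191×0.797 = 181923 W
P_out = 223×746 = 166358 W
Losses = P_in − P_out = 181923 − 166358 = 15565 W

15.6 kW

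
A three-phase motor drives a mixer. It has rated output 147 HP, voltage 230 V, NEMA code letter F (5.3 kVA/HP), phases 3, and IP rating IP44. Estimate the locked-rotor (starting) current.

S_LR = 5.3 × 147 = 779.1 kVA
I_LR = S_LR/(√3·V_L) = 779100/(1.732×230) = 1960 A

1960 A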